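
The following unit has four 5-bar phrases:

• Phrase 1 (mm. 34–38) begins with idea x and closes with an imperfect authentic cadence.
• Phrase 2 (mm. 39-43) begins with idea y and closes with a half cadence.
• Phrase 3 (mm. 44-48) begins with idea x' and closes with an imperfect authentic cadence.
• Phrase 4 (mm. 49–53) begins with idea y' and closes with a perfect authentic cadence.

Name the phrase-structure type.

Four phrases in two halves: the first half (mm. 34-43) ends with a half cadence, the second (mm. 44–53) with a perfect authentic cadence — a large antecedent–consequent pair, i.e. a double period.
Phrase 3 begins with the same material as phrase 1, making it parallel.

parallel double period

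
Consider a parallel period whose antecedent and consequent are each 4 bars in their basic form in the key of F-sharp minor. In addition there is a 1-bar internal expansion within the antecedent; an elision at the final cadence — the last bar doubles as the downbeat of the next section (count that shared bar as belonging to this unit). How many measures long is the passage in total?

9 measures

Basic parallel period: 4 + 4 = 8 bars.
8 (basic form) + 1 (internal expansion) = 9.
The elision shares a bar with the next section but does not change this unit's count.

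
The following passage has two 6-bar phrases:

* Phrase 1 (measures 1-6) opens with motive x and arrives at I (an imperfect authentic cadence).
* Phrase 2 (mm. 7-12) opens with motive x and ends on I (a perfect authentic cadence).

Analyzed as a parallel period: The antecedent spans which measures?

measures 1–6

The antecedent is the phrase ending with the weaker cadence (imperfect authentic cadence, phrase 1) and the consequent the one ending more conclusively (perfect authentic cadence, phrase 2); the antecedent is mm. 1–6.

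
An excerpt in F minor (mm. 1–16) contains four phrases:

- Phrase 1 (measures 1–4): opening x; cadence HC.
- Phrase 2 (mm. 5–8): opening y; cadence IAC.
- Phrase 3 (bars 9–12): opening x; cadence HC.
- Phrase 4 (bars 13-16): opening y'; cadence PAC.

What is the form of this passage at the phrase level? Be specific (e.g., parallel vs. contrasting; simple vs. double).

Four phrases in two halves: the first half (bars 1-8) ends with an imperfect authentic cadence, the second (bars 9-16) with a perfect authentic cadence — a large antecedent–consequent pair, i.e. a double period.
Phrase 3 begins with the same material as phrase 1, making it parallel.

parallel double period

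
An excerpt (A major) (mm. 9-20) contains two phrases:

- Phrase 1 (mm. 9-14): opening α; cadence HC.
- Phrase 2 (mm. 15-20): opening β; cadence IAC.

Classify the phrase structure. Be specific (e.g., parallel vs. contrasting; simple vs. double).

contrasting period

Phrase 1 ends with a half cadence (weaker) and phrase 2 with an imperfect authentic cadence (stronger): antecedent + consequent = a period.
The two phrases open with different material (α / β), so the period is contrasting.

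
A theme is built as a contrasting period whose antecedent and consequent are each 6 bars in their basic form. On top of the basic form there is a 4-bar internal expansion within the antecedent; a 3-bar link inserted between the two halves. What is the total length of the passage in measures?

Basic contrasting period: 6 + 6 = 12 bars.
12 (basic form) + 4 (internal expansion) + 3 (link) = 19.

19 measures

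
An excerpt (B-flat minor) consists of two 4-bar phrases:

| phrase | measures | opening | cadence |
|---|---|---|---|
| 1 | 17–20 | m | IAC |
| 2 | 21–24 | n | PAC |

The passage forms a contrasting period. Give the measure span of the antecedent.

The antecedent is the phrase ending with the weaker cadence (imperfect authentic cadence, phrase 1) and the consequent the one ending more conclusively (perfect authentic cadence, phrase 2); the antecedent is bars 17–20.

measures 17–20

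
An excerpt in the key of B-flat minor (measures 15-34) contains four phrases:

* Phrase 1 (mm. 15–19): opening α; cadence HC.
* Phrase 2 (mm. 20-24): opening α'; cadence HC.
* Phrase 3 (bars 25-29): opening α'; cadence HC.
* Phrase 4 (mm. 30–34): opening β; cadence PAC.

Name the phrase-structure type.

parallel double period

Four phrases in two halves: the first half (measures 15–24) ends with a half cadence, the second (mm. 25-34) with a perfect authentic cadence — a large antecedent–consequent pair, i.e. a double period.
Phrase 3 begins with the same material as phrase 1, making it parallel.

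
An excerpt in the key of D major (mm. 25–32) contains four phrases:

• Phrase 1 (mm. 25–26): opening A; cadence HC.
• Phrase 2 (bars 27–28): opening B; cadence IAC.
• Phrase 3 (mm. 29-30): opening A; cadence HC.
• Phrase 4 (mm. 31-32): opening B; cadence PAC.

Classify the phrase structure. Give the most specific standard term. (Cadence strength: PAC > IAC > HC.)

parallel double period

Four phrases in two halves: the first half (bars 25–28) ends with an imperfect authentic cadence, the second (mm. 29–32) with a perfect authentic cadence — a large antecedent–consequent pair, i.e. a double period.
Phrase 3 begins with the same material as phrase 1, making it parallel.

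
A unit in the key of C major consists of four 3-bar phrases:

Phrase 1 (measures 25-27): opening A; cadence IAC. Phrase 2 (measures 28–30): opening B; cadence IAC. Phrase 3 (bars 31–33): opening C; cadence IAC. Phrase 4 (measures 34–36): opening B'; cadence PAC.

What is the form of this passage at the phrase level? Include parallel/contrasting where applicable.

contrasting double period

Four phrases in two halves: the first half (bars 25–30) ends with an imperfect authentic cadence, the second (bars 31-36) with a perfect authentic cadence — a large antecedent–consequent pair, i.e. a double period.
Phrase 3 begins with different material from phrase 1, making it contrasting.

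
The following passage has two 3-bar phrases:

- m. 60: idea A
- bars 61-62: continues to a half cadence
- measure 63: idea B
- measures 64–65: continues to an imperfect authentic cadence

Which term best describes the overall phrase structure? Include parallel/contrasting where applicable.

Phrase 1 ends with a half cadence (weaker) and phrase 2 with an imperfect authentic cadence (stronger): antecedent + consequent = a period.
The two phrases open with different material (A / B), so the period is contrasting.

contrasting period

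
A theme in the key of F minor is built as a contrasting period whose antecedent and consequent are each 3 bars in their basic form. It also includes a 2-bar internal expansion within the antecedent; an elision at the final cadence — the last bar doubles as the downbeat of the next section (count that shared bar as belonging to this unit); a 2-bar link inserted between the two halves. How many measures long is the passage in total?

Basic contrasting period: 3 + 3 = 6 bars.
6 (basic form) + 2 (internal expansion) + 2 (link) = 10.
The elision shares a bar with the next section but does not change this unit's count.

10 measures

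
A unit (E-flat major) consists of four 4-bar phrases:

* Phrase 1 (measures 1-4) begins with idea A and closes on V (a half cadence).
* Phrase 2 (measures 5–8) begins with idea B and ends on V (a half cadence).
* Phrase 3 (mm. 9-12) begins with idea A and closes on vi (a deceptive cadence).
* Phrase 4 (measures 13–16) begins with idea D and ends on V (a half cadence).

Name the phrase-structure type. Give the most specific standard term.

phrase group

Phrase 4 ends with a half cadence, no stronger than phrase 2's half cadence, so the four phrases do not form a double period; nor do phrases 3–4 duplicate 1–2, so it is not a repeated period. With no phrase reaching a conclusive cadence, the passage is a phrase group.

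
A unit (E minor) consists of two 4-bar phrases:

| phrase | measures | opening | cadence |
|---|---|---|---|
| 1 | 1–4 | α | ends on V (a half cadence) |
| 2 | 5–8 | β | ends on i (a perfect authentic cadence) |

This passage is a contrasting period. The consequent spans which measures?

measures 5–8

The antecedent is the phrase ending with the weaker cadence (half cadence, phrase 1) and the consequent the one ending more conclusively (perfect authentic cadence, phrase 2); the consequent is bars 5-8.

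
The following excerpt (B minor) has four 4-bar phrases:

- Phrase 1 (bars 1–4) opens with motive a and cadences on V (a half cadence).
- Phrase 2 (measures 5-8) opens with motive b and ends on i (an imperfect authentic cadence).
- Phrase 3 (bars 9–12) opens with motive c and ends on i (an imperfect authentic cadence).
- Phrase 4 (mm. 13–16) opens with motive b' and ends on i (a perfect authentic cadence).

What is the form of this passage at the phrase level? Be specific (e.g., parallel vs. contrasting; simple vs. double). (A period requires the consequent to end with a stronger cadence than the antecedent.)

contrasting double period

Four phrases in two halves: the first half (measures 1-8) ends with an imperfect authentic cadence, the second (mm. 9–16) with a perfect authentic cadence — a large antecedent–consequent pair, i.e. a double period.
Phrase 3 begins with different material from phrase 1, making it contrasting.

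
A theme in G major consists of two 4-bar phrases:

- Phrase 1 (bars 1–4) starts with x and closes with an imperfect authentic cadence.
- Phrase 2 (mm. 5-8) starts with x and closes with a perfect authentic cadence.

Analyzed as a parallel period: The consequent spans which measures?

measures 5–8

The antecedent is the phrase ending with the weaker cadence (imperfect authentic cadence, phrase 1) and the consequent the one ending more conclusively (perfect authentic cadence, phrase 2); the consequent is bars 5–8.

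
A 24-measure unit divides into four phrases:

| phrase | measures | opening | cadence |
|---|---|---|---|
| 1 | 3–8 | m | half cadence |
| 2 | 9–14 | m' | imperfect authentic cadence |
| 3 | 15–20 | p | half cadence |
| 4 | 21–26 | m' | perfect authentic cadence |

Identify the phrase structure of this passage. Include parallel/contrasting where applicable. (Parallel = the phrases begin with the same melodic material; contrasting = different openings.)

Four phrases in two halves: the first half (bars 3–14) ends with an imperfect authentic cadence, the second (mm. 15–26) with a perfect authentic cadence — a large antecedent–consequent pair, i.e. a double period.
Phrase 3 begins with different material from phrase 1, making it contrasting.

contrasting double period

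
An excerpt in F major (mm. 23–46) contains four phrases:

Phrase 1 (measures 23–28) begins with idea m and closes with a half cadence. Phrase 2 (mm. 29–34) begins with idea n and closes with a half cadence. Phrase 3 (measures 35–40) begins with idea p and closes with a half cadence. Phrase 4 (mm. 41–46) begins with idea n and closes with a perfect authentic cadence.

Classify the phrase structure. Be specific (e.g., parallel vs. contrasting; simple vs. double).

Four phrases in two halves: the first half (mm. 23-34) ends with a half cadence, the second (bars 35-46) with a perfect authentic cadence — a large antecedent–consequent pair, i.e. a double period.
Phrase 3 begins with different material from phrase 1, making it contrasting.

contrasting double period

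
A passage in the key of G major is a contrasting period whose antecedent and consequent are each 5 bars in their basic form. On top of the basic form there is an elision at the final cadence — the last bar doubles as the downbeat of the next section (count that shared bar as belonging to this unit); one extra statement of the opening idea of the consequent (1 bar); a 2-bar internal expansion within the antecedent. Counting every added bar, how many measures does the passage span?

13 measures

Basic contrasting period: 5 + 5 = 10 bars.
10 (basic form) + 1 (extra statement) + 2 (internal expansion) = 13.
The elision shares a bar with the next section but does not change this unit's count.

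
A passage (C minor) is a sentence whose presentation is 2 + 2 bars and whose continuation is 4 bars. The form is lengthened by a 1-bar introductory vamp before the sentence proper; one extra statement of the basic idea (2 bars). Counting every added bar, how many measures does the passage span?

11 measures

Basic sentence: 2 + 2 + 4 = 8 bars.
8 (basic form) + 1 (introduction) + 2 (extra statement) = 11.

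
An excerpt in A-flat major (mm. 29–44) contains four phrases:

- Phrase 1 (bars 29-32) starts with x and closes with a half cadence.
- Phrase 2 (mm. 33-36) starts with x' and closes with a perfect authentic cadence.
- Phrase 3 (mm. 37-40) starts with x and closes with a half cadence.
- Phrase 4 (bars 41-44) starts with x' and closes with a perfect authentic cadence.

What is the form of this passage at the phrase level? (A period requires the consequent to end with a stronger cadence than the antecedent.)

The cadence pattern HC–PAC–HC–PAC is weak–strong twice, and phrases 3–4 restate phrases 1–2: a period heard twice, not a double period (which would end weakly at phrase 2).

repeated period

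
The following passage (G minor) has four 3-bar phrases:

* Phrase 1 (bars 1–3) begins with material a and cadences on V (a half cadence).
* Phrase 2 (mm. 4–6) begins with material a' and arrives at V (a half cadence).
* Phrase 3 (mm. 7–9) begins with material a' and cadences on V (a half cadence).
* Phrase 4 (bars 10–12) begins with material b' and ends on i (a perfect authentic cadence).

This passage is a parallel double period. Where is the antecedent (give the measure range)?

In a double period the four phrases pair into a large antecedent (phrases 1–2, ending half cadence) and a large consequent (phrases 3–4, ending perfect authentic cadence). The antecedent spans mm. 1-6.

measures 1–6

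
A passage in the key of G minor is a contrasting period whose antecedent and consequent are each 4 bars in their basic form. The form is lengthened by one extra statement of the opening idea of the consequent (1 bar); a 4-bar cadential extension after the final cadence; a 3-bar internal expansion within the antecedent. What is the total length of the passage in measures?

16 measures

Basic contrasting period: 4 + 4 = 8 bars.
8 (basic form) + 1 (extra statement) + 4 (cadential extension) + 3 (internal expansion) = 16.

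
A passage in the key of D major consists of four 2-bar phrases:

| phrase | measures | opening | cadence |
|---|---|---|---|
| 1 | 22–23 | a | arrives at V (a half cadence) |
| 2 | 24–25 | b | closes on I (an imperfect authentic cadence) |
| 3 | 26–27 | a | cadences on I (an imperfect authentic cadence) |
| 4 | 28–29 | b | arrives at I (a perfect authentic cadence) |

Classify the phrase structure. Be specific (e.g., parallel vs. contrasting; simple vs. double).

Four phrases in two halves: the first half (bars 22–25) ends with an imperfect authentic cadence, the second (bars 26–29) with a perfect authentic cadence — a large antecedent–consequent pair, i.e. a double period.
Phrase 3 begins with the same material as phrase 1, making it parallel.

parallel double period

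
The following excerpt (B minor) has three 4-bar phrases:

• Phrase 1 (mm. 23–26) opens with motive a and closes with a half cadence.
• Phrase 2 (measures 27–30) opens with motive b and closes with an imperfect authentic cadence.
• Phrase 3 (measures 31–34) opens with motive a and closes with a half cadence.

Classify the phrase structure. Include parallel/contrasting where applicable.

The final phrase closes with a half cadence, which is not stronger than the preceding imperfect authentic cadence; the 3 phrases lack an overall antecedent–consequent design and so form a phrase group.

phrase group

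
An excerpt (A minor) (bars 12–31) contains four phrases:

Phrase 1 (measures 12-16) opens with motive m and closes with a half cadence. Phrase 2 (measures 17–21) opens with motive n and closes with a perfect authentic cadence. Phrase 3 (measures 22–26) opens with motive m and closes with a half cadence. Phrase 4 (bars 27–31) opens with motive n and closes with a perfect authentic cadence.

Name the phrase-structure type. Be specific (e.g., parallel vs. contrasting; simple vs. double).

The cadence pattern HC–PAC–HC–PAC is weak–strong twice, and phrases 3–4 restate phrases 1–2: a period heard twice, not a double period (which would end weakly at phrase 2).

repeated period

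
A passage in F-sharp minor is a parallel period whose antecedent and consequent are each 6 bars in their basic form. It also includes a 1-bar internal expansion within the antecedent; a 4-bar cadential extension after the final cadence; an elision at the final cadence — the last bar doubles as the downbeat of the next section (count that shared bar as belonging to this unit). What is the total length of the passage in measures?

Basic parallel period: 6 + 6 = 12 bars.
12 (basic form) + 1 (internal expansion) + 4 (cadential extension) = 17.
The elision shares a bar with the next section but does not change this unit's count.

17 measures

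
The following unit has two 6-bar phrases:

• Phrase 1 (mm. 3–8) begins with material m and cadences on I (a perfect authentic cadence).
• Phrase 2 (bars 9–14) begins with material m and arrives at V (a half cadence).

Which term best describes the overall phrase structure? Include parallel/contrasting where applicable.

phrase group

The second phrase closes with a half cadence, which is not stronger than the first phrase's perfect authentic cadence; without a weak→strong cadential pair there is no antecedent–consequent relationship, so this is a phrase group rather than a period.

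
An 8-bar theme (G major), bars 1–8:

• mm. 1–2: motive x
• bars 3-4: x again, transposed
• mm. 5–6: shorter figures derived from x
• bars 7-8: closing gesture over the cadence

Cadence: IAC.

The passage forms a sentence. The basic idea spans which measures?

The presentation of a sentence is the basic idea (measures 1–2) plus its repetition (bars 3–4); the basic idea is therefore measures 1-2.

measures 1–2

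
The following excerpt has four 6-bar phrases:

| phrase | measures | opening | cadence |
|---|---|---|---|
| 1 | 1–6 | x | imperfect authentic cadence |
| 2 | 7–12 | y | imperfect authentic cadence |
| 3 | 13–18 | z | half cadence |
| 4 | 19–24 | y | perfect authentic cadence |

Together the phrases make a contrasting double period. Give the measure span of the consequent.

In a double period the first pair of phrases (ending imperfect authentic cadence) is the large antecedent and the second pair (ending perfect authentic cadence) is the large consequent; the consequent is measures 13–24.

measures 13–24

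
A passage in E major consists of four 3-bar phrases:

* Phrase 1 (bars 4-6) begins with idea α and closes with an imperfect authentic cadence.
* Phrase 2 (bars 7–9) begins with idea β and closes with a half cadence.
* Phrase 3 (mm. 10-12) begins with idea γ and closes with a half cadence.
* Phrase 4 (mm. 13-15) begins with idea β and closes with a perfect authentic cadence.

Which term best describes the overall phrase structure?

contrasting double period

Four phrases in two halves: the first half (mm. 4–9) ends with a half cadence, the second (mm. 10–15) with a perfect authentic cadence — a large antecedent–consequent pair, i.e. a double period.
Phrase 3 begins with different material from phrase 1, making it contrasting.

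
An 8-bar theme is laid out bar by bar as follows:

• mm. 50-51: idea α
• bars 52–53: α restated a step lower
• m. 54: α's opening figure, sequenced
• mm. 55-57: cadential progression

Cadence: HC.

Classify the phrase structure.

Basic idea (bars 50–51) + its repetition (mm. 52–53) form the presentation; fragmentation and cadence (measures 54–57) form the continuation — the 8-bar whole is a sentence.

sentence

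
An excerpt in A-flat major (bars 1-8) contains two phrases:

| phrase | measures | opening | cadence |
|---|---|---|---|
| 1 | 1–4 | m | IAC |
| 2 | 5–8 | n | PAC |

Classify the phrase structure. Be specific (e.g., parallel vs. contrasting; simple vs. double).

Phrase 1 ends with an imperfect authentic cadence (weaker) and phrase 2 with a perfect authentic cadence (stronger): antecedent + consequent = a period.
The two phrases open with different material (m / n), so the period is contrasting.

contrasting period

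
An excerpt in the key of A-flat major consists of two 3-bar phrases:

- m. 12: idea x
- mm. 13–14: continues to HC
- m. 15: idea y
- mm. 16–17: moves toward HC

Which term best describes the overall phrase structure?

phrase group

The second phrase closes with a half cadence, which is not stronger than the first phrase's half cadence; without a weak→strong cadential pair there is no antecedent–consequent relationship, so this is a phrase group rather than a period.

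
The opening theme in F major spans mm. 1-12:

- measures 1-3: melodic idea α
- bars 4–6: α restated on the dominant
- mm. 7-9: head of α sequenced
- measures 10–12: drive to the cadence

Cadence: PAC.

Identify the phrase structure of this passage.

Basic idea (bars 1–3) + its repetition (mm. 4-6) form the presentation; fragmentation and cadence (mm. 7–12) form the continuation — the 12-bar whole is a sentence.

sentence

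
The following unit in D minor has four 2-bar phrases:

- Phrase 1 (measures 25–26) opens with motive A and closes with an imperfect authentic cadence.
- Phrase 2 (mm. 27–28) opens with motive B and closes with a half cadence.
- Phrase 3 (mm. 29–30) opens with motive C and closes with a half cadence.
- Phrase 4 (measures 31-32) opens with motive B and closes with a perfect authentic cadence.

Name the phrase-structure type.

Four phrases in two halves: the first half (measures 25-28) ends with a half cadence, the second (mm. 29–32) with a perfect authentic cadence — a large antecedent–consequent pair, i.e. a double period.
Phrase 3 begins with different material from phrase 1, making it contrasting.

contrasting double period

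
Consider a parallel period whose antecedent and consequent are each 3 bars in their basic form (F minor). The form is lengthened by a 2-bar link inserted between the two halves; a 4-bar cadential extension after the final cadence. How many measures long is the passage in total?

Basic parallel period: 3 + 3 = 6 bars.
6 (basic form) + 2 (link) + 4 (cadential extension) = 12.

12 measures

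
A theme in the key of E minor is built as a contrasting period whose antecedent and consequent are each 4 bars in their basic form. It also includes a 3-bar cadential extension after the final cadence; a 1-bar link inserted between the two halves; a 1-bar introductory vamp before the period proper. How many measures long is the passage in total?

13 measures

Basic contrasting period: 4 + 4 = 8 bars.
8 (basic form) + 3 (cadential extension) + 1 (link) + 1 (introduction) = 13.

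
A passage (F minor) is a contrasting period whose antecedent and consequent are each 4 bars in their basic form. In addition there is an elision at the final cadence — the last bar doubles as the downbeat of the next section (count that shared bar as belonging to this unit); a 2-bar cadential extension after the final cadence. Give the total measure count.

10 measures

Basic contrasting period: 4 + 4 = 8 bars.
8 (basic form) + 2 (cadential extension) = 10.
The elision shares a bar with the next section but does not change this unit's count.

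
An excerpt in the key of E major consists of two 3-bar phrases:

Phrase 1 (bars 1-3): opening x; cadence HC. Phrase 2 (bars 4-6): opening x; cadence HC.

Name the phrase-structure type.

Both phrases have the same opening (x) and the same cadence (half cadence): the second is a restatement, not a consequent, so this is a repeated phrase rather than a period.

repeated phrase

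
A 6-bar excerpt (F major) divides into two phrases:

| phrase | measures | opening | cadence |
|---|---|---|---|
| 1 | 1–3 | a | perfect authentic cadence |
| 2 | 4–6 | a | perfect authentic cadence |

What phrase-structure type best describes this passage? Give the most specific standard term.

Both phrases have the same opening (a) and the same cadence (perfect authentic cadence): the second is a restatement, not a consequent, so this is a repeated phrase rather than a period.

repeated phrase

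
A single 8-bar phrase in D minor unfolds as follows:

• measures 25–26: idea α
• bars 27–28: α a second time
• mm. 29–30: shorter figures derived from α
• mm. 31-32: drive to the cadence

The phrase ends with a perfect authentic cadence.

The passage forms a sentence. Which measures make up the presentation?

The presentation of a sentence is the basic idea (bars 25–26) plus its repetition (mm. 27-28); the presentation is therefore mm. 25-28.

measures 25–28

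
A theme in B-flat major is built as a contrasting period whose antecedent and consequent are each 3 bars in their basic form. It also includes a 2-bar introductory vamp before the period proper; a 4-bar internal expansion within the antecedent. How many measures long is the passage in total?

Basic contrasting period: 3 + 3 = 6 bars.
6 (basic form) + 2 (introduction) + 4 (internal expansion) = 12.

12 measures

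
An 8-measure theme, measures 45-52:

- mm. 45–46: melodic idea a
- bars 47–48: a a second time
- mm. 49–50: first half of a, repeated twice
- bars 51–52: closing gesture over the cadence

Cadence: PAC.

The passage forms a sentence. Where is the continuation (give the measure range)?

measures 49–52

After the presentation (mm. 45–48), the continuation covers the fragmentation through the cadence: mm. 49–52.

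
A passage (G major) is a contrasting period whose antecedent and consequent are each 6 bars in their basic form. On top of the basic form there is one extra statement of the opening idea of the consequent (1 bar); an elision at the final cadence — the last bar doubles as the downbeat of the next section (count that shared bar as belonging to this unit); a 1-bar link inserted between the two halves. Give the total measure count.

14 measures

Basic contrasting period: 6 + 6 = 12 bars.
12 (basic form) + 1 (extra statement) + 1 (link) = 14.
The elision shares a bar with the next section but does not change this unit's count.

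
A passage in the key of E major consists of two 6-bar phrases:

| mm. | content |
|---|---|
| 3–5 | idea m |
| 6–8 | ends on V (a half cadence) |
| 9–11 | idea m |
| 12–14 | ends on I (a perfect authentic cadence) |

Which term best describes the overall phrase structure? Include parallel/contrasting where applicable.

parallel period

Phrase 1 ends with a half cadence (weaker) and phrase 2 with a perfect authentic cadence (stronger): antecedent + consequent = a period.
The two phrases open with the same material (m / m), so the period is parallel.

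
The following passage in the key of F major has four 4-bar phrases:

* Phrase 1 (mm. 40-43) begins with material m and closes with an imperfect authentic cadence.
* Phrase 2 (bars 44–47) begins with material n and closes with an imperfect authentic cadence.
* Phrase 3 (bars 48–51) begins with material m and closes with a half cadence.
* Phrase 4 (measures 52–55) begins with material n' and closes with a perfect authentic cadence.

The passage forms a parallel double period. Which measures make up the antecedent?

In a double period the four phrases pair into a large antecedent (phrases 1–2, ending imperfect authentic cadence) and a large consequent (phrases 3–4, ending perfect authentic cadence). The antecedent spans bars 40–47.

measures 40–47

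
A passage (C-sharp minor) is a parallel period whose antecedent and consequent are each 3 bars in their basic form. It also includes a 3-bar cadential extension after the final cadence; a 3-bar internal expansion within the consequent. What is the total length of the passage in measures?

12 measures

Basic parallel period: 3 + 3 = 6 bars.
6 (basic form) + 3 (cadential extension) + 3 (internal expansion) = 12.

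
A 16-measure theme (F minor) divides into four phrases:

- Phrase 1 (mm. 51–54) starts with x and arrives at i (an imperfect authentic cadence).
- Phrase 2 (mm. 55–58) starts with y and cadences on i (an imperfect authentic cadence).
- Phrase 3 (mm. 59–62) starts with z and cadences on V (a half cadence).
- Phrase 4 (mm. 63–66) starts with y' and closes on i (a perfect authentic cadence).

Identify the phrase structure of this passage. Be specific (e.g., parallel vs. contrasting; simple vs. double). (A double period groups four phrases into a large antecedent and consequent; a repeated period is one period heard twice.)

Four phrases in two halves: the first half (mm. 51-58) ends with an imperfect authentic cadence, the second (measures 59-66) with a perfect authentic cadence — a large antecedent–consequent pair, i.e. a double period.
Phrase 3 begins with different material from phrase 1, making it contrasting.

contrasting double period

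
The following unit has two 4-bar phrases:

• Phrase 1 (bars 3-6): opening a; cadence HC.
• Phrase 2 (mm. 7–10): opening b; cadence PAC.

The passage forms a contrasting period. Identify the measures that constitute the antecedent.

The antecedent is the phrase ending with the weaker cadence (half cadence, phrase 1) and the consequent the one ending more conclusively (perfect authentic cadence, phrase 2); the antecedent is bars 3–6.

measures 3–6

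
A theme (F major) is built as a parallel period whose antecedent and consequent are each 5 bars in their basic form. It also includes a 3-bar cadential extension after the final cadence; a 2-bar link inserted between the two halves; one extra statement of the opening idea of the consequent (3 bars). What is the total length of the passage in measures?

Basic parallel period: 5 + 5 = 10 bars.
10 (basic form) + 3 (cadential extension) + 2 (link) + 3 (extra statement) = 18.

18 measures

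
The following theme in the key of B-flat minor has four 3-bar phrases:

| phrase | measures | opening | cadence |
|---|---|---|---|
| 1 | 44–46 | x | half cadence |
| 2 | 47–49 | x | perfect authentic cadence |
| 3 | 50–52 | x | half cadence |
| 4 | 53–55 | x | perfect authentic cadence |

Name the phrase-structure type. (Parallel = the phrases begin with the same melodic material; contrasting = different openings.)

repeated period

The cadence pattern HC–PAC–HC–PAC is weak–strong twice, and phrases 3–4 restate phrases 1–2: a period heard twice, not a double period (which would end weakly at phrase 2).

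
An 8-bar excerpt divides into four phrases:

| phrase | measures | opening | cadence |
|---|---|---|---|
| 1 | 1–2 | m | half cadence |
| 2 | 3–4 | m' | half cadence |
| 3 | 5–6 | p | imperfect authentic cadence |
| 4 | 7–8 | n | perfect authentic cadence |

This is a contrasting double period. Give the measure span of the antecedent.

measures 1–4

In a double period the first pair of phrases (ending half cadence) is the large antecedent and the second pair (ending perfect authentic cadence) is the large consequent; the antecedent is measures 1–4.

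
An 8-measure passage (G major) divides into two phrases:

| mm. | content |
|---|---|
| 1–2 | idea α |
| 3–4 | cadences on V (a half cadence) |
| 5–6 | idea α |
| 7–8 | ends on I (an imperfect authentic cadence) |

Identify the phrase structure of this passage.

Phrase 1 ends with a half cadence (weaker) and phrase 2 with an imperfect authentic cadence (stronger): antecedent + consequent = a period.
The two phrases open with the same material (α / α), so the period is parallel.

parallel period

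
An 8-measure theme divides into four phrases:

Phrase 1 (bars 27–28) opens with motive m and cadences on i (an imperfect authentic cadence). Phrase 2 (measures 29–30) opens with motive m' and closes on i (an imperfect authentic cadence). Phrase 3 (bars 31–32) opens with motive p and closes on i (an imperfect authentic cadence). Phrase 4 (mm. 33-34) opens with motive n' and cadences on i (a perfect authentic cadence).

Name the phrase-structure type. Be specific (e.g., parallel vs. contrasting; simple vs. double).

Four phrases in two halves: the first half (mm. 27–30) ends with an imperfect authentic cadence, the second (mm. 31-34) with a perfect authentic cadence — a large antecedent–consequent pair, i.e. a double period.
Phrase 3 begins with different material from phrase 1, making it contrasting.

contrasting double period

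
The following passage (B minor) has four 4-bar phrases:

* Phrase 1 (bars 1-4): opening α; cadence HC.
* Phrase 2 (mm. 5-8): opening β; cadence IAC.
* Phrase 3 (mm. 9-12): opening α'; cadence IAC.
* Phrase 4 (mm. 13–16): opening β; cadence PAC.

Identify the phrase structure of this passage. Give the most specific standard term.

Four phrases in two halves: the first half (measures 1–8) ends with an imperfect authentic cadence, the second (bars 9–16) with a perfect authentic cadence — a large antecedent–consequent pair, i.e. a double period.
Phrase 3 begins with the same material as phrase 1, making it parallel.

parallel double period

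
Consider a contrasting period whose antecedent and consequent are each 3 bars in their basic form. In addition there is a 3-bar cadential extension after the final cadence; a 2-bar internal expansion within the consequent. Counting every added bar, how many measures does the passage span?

11 measures

Basic contrasting period: 3 + 3 = 6 bars.
6 (basic form) + 3 (cadential extension) + 2 (internal expansion) = 11.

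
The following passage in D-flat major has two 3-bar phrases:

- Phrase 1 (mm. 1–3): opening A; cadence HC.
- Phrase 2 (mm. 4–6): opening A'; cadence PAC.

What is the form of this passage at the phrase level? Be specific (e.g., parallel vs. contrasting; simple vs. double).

Phrase 1 ends with a half cadence (weaker) and phrase 2 with a perfect authentic cadence (stronger): antecedent + consequent = a period.
The two phrases open with the same material (A / A'), so the period is parallel.

parallel period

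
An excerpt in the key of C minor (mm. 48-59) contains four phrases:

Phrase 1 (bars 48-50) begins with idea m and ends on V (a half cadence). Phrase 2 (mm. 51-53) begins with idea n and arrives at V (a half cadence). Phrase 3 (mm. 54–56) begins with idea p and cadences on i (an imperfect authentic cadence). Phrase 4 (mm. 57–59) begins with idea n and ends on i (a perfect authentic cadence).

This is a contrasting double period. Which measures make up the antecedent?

In a double period the first pair of phrases (ending half cadence) is the large antecedent and the second pair (ending perfect authentic cadence) is the large consequent; the antecedent is measures 48–53.

measures 48–53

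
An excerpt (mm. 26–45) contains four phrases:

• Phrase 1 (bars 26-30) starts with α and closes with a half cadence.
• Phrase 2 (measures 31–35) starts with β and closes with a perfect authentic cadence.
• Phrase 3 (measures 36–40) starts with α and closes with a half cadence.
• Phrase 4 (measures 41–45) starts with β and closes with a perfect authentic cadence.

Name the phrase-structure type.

repeated period

The cadence pattern HC–PAC–HC–PAC is weak–strong twice, and phrases 3–4 restate phrases 1–2: a period heard twice, not a double period (which would end weakly at phrase 2).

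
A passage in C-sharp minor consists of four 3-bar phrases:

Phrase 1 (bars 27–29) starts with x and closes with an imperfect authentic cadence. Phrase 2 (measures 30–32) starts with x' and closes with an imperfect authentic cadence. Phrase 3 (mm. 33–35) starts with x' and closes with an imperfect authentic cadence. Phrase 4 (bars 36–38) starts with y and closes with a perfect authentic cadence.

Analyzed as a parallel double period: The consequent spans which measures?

In a double period the four phrases pair into a large antecedent (phrases 1–2, ending imperfect authentic cadence) and a large consequent (phrases 3–4, ending perfect authentic cadence). The consequent spans measures 33–38.

measures 33–38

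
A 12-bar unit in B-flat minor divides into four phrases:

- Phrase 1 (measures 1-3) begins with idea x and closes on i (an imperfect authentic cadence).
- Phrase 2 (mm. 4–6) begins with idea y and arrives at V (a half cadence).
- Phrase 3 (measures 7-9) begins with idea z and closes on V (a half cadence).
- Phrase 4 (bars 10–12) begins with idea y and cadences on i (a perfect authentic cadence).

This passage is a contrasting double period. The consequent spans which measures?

measures 7–12

In a double period the four phrases pair into a large antecedent (phrases 1–2, ending half cadence) and a large consequent (phrases 3–4, ending perfect authentic cadence). The consequent spans mm. 7–12.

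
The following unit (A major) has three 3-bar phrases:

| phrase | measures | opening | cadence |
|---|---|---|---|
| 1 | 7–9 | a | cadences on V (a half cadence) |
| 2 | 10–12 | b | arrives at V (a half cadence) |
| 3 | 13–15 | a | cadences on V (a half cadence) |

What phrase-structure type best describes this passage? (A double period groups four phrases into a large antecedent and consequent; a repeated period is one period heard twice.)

phrase group

The final phrase closes with a half cadence, which is not stronger than the preceding half cadence; the 3 phrases lack an overall antecedent–consequent design and so form a phrase group.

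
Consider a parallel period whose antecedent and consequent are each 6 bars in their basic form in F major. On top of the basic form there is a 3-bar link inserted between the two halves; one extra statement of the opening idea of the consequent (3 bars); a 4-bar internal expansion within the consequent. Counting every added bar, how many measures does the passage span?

Basic parallel period: 6 + 6 = 12 bars.
12 (basic form) + 3 (link) + 3 (extra statement) + 4 (internal expansion) = 22.

22 measures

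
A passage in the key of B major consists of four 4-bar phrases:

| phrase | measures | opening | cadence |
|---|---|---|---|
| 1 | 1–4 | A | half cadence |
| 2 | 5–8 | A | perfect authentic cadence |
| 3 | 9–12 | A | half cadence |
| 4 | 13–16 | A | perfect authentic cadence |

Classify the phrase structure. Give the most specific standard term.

repeated period

The cadence pattern HC–PAC–HC–PAC is weak–strong twice, and phrases 3–4 restate phrases 1–2: a period heard twice, not a double period (which would end weakly at phrase 2).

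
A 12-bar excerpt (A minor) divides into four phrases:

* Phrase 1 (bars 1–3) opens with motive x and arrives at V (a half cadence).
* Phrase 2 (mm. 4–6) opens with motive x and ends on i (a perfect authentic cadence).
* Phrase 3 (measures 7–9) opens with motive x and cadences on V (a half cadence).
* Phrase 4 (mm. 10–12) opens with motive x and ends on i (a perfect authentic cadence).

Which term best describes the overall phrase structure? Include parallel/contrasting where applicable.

repeated period

The cadence pattern HC–PAC–HC–PAC is weak–strong twice, and phrases 3–4 restate phrases 1–2: a period heard twice, not a double period (which would end weakly at phrase 2).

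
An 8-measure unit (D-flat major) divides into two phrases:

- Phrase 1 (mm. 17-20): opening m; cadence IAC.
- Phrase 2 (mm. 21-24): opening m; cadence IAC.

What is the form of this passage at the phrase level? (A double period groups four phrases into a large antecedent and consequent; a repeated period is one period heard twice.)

Both phrases have the same opening (m) and the same cadence (imperfect authentic cadence): the second is a restatement, not a consequent, so this is a repeated phrase rather than a period.

repeated phrase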